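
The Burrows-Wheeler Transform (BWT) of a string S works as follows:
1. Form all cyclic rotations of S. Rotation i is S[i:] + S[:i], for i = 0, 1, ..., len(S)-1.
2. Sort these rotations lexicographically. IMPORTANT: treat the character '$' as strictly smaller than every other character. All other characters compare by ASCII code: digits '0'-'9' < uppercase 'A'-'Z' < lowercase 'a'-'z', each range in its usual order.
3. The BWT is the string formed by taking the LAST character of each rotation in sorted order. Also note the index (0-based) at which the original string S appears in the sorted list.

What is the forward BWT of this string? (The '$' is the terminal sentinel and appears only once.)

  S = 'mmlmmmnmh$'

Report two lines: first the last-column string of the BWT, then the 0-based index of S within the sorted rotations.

Answer: hmmnm$lmmm
5

Derivation:
All 10 rotations (rotation i = S[i:]+S[:i]):
  rot[0] = mmlmmmnmh$
  rot[1] = mlmmmnmh$m
  rot[2] = lmmmnmh$mm
  rot[3] = mmmnmh$mml
  rot[4] = mmnmh$mmlm
  rot[5] = mnmh$mmlmm
  rot[6] = nmh$mmlmmm
  rot[7] = mh$mmlmmmn
  rot[8] = h$mmlmmmnm
  rot[9] = $mmlmmmnmh
Sorted (with $ < everything):
  sorted[0] = $mmlmmmnmh  (last char: 'h')
  sorted[1] = h$mmlmmmnm  (last char: 'm')
  sorted[2] = lmmmnmh$mm  (last char: 'm')
  sorted[3] = mh$mmlmmmn  (last char: 'n')
  sorted[4] = mlmmmnmh$m  (last char: 'm')
  sorted[5] = mmlmmmnmh$  (last char: '$')
  sorted[6] = mmmnmh$mml  (last char: 'l')
  sorted[7] = mmnmh$mmlm  (last char: 'm')
  sorted[8] = mnmh$mmlmm  (last char: 'm')
  sorted[9] = nmh$mmlmmm  (last char: 'm')
Last column: hmmnm$lmmm
Original string S is at sorted index 5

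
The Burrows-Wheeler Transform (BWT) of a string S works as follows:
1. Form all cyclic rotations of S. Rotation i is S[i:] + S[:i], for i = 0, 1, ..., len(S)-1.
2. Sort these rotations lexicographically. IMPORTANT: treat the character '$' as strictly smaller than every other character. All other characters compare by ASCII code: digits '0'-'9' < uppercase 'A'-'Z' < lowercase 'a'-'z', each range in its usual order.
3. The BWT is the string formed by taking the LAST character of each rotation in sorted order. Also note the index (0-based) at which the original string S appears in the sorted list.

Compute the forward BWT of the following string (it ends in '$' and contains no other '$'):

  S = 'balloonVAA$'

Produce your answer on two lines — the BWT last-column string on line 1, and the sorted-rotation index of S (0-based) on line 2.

All 11 rotations (rotation i = S[i:]+S[:i]):
  rot[0] = balloonVAA$
  rot[1] = alloonVAA$b
  rot[2] = lloonVAA$ba
  rot[3] = loonVAA$bal
  rot[4] = oonVAA$ball
  rot[5] = onVAA$ballo
  rot[6] = nVAA$balloo
  rot[7] = VAA$balloon
  rot[8] = AA$balloonV
  rot[9] = A$balloonVA
  rot[10] = $balloonVAA
Sorted (with $ < everything):
  sorted[0] = $balloonVAA  (last char: 'A')
  sorted[1] = A$balloonVA  (last char: 'A')
  sorted[2] = AA$balloonV  (last char: 'V')
  sorted[3] = VAA$balloon  (last char: 'n')
  sorted[4] = alloonVAA$b  (last char: 'b')
  sorted[5] = balloonVAA$  (last char: '$')
  sorted[6] = lloonVAA$ba  (last char: 'a')
  sorted[7] = loonVAA$bal  (last char: 'l')
  sorted[8] = nVAA$balloo  (last char: 'o')
  sorted[9] = onVAA$ballo  (last char: 'o')
  sorted[10] = oonVAA$ball  (last char: 'l')
Last column: AAVnb$alool
Original string S is at sorted index 5

Answer: AAVnb$alool
5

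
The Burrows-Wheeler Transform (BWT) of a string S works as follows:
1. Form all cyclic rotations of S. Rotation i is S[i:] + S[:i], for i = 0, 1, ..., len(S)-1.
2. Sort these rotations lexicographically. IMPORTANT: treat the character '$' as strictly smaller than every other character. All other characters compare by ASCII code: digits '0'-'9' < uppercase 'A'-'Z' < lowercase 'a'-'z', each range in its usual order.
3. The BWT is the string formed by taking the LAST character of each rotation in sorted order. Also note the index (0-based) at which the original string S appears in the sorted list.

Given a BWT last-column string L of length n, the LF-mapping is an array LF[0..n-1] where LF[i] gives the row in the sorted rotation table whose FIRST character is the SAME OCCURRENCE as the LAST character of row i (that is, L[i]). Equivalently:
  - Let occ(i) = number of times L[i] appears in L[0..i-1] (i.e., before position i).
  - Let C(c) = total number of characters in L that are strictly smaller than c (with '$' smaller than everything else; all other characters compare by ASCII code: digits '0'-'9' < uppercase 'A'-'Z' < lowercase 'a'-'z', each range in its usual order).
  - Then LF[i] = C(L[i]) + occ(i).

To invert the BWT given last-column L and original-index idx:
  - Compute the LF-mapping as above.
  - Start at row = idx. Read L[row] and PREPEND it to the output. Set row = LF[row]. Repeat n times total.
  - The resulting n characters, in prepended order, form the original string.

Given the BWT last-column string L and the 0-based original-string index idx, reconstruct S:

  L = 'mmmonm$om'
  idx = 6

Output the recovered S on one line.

LF mapping: 1 2 3 7 6 4 0 8 5
Walk LF starting at row 6, prepending L[row]:
  step 1: row=6, L[6]='$', prepend. Next row=LF[6]=0
  step 2: row=0, L[0]='m', prepend. Next row=LF[0]=1
  step 3: row=1, L[1]='m', prepend. Next row=LF[1]=2
  step 4: row=2, L[2]='m', prepend. Next row=LF[2]=3
  step 5: row=3, L[3]='o', prepend. Next row=LF[3]=7
  step 6: row=7, L[7]='o', prepend. Next row=LF[7]=8
  step 7: row=8, L[8]='m', prepend. Next row=LF[8]=5
  step 8: row=5, L[5]='m', prepend. Next row=LF[5]=4
  step 9: row=4, L[4]='n', prepend. Next row=LF[4]=6
Reversed output: nmmoommm$

Answer: nmmoommm$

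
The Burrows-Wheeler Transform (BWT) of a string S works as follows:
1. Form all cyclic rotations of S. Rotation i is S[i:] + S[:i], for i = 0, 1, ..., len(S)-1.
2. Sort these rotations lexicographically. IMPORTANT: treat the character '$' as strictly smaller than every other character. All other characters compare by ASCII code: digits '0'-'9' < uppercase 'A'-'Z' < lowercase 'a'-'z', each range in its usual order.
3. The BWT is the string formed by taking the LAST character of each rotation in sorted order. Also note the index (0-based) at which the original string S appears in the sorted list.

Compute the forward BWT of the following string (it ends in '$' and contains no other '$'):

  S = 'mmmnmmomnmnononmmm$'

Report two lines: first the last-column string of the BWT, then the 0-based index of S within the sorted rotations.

Answer: mmmn$mnmonmommommnn
4

Derivation:
All 19 rotations (rotation i = S[i:]+S[:i]):
  rot[0] = mmmnmmomnmnononmmm$
  rot[1] = mmnmmomnmnononmmm$m
  rot[2] = mnmmomnmnononmmm$mm
  rot[3] = nmmomnmnononmmm$mmm
  rot[4] = mmomnmnononmmm$mmmn
  rot[5] = momnmnononmmm$mmmnm
  rot[6] = omnmnononmmm$mmmnmm
  rot[7] = mnmnononmmm$mmmnmmo
  rot[8] = nmnononmmm$mmmnmmom
  rot[9] = mnononmmm$mmmnmmomn
  rot[10] = nononmmm$mmmnmmomnm
  rot[11] = ononmmm$mmmnmmomnmn
  rot[12] = nonmmm$mmmnmmomnmno
  rot[13] = onmmm$mmmnmmomnmnon
  rot[14] = nmmm$mmmnmmomnmnono
  rot[15] = mmm$mmmnmmomnmnonon
  rot[16] = mm$mmmnmmomnmnononm
  rot[17] = m$mmmnmmomnmnononmm
  rot[18] = $mmmnmmomnmnononmmm
Sorted (with $ < everything):
  sorted[0] = $mmmnmmomnmnononmmm  (last char: 'm')
  sorted[1] = m$mmmnmmomnmnononmm  (last char: 'm')
  sorted[2] = mm$mmmnmmomnmnononm  (last char: 'm')
  sorted[3] = mmm$mmmnmmomnmnonon  (last char: 'n')
  sorted[4] = mmmnmmomnmnononmmm$  (last char: '$')
  sorted[5] = mmnmmomnmnononmmm$m  (last char: 'm')
  sorted[6] = mmomnmnononmmm$mmmn  (last char: 'n')
  sorted[7] = mnmmomnmnononmmm$mm  (last char: 'm')
  sorted[8] = mnmnononmmm$mmmnmmo  (last char: 'o')
  sorted[9] = mnononmmm$mmmnmmomn  (last char: 'n')
  sorted[10] = momnmnononmmm$mmmnm  (last char: 'm')
  sorted[11] = nmmm$mmmnmmomnmnono  (last char: 'o')
  sorted[12] = nmmomnmnononmmm$mmm  (last char: 'm')
  sorted[13] = nmnononmmm$mmmnmmom  (last char: 'm')
  sorted[14] = nonmmm$mmmnmmomnmno  (last char: 'o')
  sorted[15] = nononmmm$mmmnmmomnm  (last char: 'm')
  sorted[16] = omnmnononmmm$mmmnmm  (last char: 'm')
  sorted[17] = onmmm$mmmnmmomnmnon  (last char: 'n')
  sorted[18] = ononmmm$mmmnmmomnmn  (last char: 'n')
Last column: mmmn$mnmonmommommnn
Original string S is at sorted index 4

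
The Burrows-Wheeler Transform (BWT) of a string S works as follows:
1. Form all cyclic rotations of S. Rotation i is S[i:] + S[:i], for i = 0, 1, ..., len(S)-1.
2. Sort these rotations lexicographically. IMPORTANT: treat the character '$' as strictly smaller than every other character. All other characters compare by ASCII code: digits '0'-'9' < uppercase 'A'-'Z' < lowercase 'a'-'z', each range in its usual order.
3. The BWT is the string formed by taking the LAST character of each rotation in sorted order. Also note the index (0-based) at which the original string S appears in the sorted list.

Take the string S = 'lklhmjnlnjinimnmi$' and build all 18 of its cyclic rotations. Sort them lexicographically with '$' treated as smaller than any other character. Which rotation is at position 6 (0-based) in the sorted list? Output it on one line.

All 18 rotations (rotation i = S[i:]+S[:i]):
  rot[0] = lklhmjnlnjinimnmi$
  rot[1] = klhmjnlnjinimnmi$l
  rot[2] = lhmjnlnjinimnmi$lk
  rot[3] = hmjnlnjinimnmi$lkl
  rot[4] = mjnlnjinimnmi$lklh
  rot[5] = jnlnjinimnmi$lklhm
  rot[6] = nlnjinimnmi$lklhmj
  rot[7] = lnjinimnmi$lklhmjn
  rot[8] = njinimnmi$lklhmjnl
  rot[9] = jinimnmi$lklhmjnln
  rot[10] = inimnmi$lklhmjnlnj
  rot[11] = nimnmi$lklhmjnlnji
  rot[12] = imnmi$lklhmjnlnjin
  rot[13] = mnmi$lklhmjnlnjini
  rot[14] = nmi$lklhmjnlnjinim
  rot[15] = mi$lklhmjnlnjinimn
  rot[16] = i$lklhmjnlnjinimnm
  rot[17] = $lklhmjnlnjinimnmi
Sorted (with $ < everything):
  sorted[0] = $lklhmjnlnjinimnmi
  sorted[1] = hmjnlnjinimnmi$lkl
  sorted[2] = i$lklhmjnlnjinimnm
  sorted[3] = imnmi$lklhmjnlnjin
  sorted[4] = inimnmi$lklhmjnlnj
  sorted[5] = jinimnmi$lklhmjnln
  sorted[6] = jnlnjinimnmi$lklhm
  sorted[7] = klhmjnlnjinimnmi$l
  sorted[8] = lhmjnlnjinimnmi$lk
  sorted[9] = lklhmjnlnjinimnmi$
  sorted[10] = lnjinimnmi$lklhmjn
  sorted[11] = mi$lklhmjnlnjinimn
  sorted[12] = mjnlnjinimnmi$lklh
  sorted[13] = mnmi$lklhmjnlnjini
  sorted[14] = nimnmi$lklhmjnlnji
  sorted[15] = njinimnmi$lklhmjnl
  sorted[16] = nlnjinimnmi$lklhmj
  sorted[17] = nmi$lklhmjnlnjinim
sorted[6] = jnlnjinimnmi$lklhm

Answer: jnlnjinimnmi$lklhm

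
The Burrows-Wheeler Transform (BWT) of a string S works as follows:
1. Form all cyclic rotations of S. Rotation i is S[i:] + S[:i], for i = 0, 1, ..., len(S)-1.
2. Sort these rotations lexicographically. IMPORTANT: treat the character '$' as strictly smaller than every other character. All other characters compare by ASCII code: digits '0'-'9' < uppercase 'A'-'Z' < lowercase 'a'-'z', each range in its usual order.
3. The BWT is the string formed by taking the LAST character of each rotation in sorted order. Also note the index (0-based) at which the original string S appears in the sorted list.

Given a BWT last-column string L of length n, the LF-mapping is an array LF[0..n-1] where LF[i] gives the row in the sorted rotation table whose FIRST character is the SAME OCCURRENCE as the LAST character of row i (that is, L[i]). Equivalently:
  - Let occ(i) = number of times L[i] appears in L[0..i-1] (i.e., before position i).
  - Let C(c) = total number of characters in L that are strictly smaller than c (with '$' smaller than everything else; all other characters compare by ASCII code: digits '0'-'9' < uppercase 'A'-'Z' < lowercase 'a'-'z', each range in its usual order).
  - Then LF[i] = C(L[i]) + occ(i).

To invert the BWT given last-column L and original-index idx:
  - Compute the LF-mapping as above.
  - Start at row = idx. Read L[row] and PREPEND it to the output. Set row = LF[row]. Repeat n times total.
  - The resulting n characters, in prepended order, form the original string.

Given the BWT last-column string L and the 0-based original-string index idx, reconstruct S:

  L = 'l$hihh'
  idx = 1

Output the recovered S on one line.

Answer: hhihl$

Derivation:
LF mapping: 5 0 1 4 2 3
Walk LF starting at row 1, prepending L[row]:
  step 1: row=1, L[1]='$', prepend. Next row=LF[1]=0
  step 2: row=0, L[0]='l', prepend. Next row=LF[0]=5
  step 3: row=5, L[5]='h', prepend. Next row=LF[5]=3
  step 4: row=3, L[3]='i', prepend. Next row=LF[3]=4
  step 5: row=4, L[4]='h', prepend. Next row=LF[4]=2
  step 6: row=2, L[2]='h', prepend. Next row=LF[2]=1
Reversed output: hhihl$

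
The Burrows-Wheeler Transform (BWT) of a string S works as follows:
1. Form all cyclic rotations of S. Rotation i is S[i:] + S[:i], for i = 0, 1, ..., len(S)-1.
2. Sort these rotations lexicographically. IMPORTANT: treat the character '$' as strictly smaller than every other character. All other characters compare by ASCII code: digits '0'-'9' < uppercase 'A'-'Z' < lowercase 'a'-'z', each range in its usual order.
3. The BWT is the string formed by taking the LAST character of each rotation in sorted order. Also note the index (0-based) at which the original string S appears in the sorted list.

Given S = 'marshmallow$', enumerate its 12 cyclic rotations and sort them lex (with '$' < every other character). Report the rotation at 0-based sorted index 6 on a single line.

All 12 rotations (rotation i = S[i:]+S[:i]):
  rot[0] = marshmallow$
  rot[1] = arshmallow$m
  rot[2] = rshmallow$ma
  rot[3] = shmallow$mar
  rot[4] = hmallow$mars
  rot[5] = mallow$marsh
  rot[6] = allow$marshm
  rot[7] = llow$marshma
  rot[8] = low$marshmal
  rot[9] = ow$marshmall
  rot[10] = w$marshmallo
  rot[11] = $marshmallow
Sorted (with $ < everything):
  sorted[0] = $marshmallow
  sorted[1] = allow$marshm
  sorted[2] = arshmallow$m
  sorted[3] = hmallow$mars
  sorted[4] = llow$marshma
  sorted[5] = low$marshmal
  sorted[6] = mallow$marsh
  sorted[7] = marshmallow$
  sorted[8] = ow$marshmall
  sorted[9] = rshmallow$ma
  sorted[10] = shmallow$mar
  sorted[11] = w$marshmallo
sorted[6] = mallow$marsh

Answer: mallow$marsh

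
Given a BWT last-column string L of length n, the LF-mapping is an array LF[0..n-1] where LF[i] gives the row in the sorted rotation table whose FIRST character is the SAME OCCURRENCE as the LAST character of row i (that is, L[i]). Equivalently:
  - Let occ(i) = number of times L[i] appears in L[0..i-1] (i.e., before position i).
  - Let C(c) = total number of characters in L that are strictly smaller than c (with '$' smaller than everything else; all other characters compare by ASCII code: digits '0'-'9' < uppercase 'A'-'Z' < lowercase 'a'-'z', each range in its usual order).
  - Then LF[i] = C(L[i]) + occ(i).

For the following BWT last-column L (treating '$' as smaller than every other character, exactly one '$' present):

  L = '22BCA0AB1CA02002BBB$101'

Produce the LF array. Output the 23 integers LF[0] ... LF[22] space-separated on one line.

Char counts: '$':1, '0':5, '1':3, '2':4, 'A':3, 'B':5, 'C':2
C (first-col start): C('$')=0, C('0')=1, C('1')=6, C('2')=9, C('A')=13, C('B')=16, C('C')=21
L[0]='2': occ=0, LF[0]=C('2')+0=9+0=9
L[1]='2': occ=1, LF[1]=C('2')+1=9+1=10
L[2]='B': occ=0, LF[2]=C('B')+0=16+0=16
L[3]='C': occ=0, LF[3]=C('C')+0=21+0=21
L[4]='A': occ=0, LF[4]=C('A')+0=13+0=13
L[5]='0': occ=0, LF[5]=C('0')+0=1+0=1
L[6]='A': occ=1, LF[6]=C('A')+1=13+1=14
L[7]='B': occ=1, LF[7]=C('B')+1=16+1=17
L[8]='1': occ=0, LF[8]=C('1')+0=6+0=6
L[9]='C': occ=1, LF[9]=C('C')+1=21+1=22
L[10]='A': occ=2, LF[10]=C('A')+2=13+2=15
L[11]='0': occ=1, LF[11]=C('0')+1=1+1=2
L[12]='2': occ=2, LF[12]=C('2')+2=9+2=11
L[13]='0': occ=2, LF[13]=C('0')+2=1+2=3
L[14]='0': occ=3, LF[14]=C('0')+3=1+3=4
L[15]='2': occ=3, LF[15]=C('2')+3=9+3=12
L[16]='B': occ=2, LF[16]=C('B')+2=16+2=18
L[17]='B': occ=3, LF[17]=C('B')+3=16+3=19
L[18]='B': occ=4, LF[18]=C('B')+4=16+4=20
L[19]='$': occ=0, LF[19]=C('$')+0=0+0=0
L[20]='1': occ=1, LF[20]=C('1')+1=6+1=7
L[21]='0': occ=4, LF[21]=C('0')+4=1+4=5
L[22]='1': occ=2, LF[22]=C('1')+2=6+2=8

Answer: 9 10 16 21 13 1 14 17 6 22 15 2 11 3 4 12 18 19 20 0 7 5 8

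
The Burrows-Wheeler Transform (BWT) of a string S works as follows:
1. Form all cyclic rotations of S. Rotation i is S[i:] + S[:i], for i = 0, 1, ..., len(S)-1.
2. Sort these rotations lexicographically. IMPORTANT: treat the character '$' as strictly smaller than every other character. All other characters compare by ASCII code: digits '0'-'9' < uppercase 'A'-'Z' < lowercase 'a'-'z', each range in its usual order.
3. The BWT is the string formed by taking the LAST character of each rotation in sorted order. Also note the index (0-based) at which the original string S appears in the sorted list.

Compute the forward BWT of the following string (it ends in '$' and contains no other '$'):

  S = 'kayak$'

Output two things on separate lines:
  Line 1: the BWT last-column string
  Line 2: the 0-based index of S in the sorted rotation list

Answer: kyka$a
4

Derivation:
All 6 rotations (rotation i = S[i:]+S[:i]):
  rot[0] = kayak$
  rot[1] = ayak$k
  rot[2] = yak$ka
  rot[3] = ak$kay
  rot[4] = k$kaya
  rot[5] = $kayak
Sorted (with $ < everything):
  sorted[0] = $kayak  (last char: 'k')
  sorted[1] = ak$kay  (last char: 'y')
  sorted[2] = ayak$k  (last char: 'k')
  sorted[3] = k$kaya  (last char: 'a')
  sorted[4] = kayak$  (last char: '$')
  sorted[5] = yak$ka  (last char: 'a')
Last column: kyka$a
Original string S is at sorted index 4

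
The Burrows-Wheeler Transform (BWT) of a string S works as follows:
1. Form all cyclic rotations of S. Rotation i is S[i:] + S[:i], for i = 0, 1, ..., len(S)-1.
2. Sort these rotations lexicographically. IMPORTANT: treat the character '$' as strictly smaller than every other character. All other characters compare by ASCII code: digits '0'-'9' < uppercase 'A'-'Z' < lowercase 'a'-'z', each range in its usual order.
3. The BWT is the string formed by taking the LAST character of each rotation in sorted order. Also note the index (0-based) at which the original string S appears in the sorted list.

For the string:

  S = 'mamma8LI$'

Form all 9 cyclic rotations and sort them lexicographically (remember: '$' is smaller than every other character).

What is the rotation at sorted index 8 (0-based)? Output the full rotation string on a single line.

All 9 rotations (rotation i = S[i:]+S[:i]):
  rot[0] = mamma8LI$
  rot[1] = amma8LI$m
  rot[2] = mma8LI$ma
  rot[3] = ma8LI$mam
  rot[4] = a8LI$mamm
  rot[5] = 8LI$mamma
  rot[6] = LI$mamma8
  rot[7] = I$mamma8L
  rot[8] = $mamma8LI
Sorted (with $ < everything):
  sorted[0] = $mamma8LI
  sorted[1] = 8LI$mamma
  sorted[2] = I$mamma8L
  sorted[3] = LI$mamma8
  sorted[4] = a8LI$mamm
  sorted[5] = amma8LI$m
  sorted[6] = ma8LI$mam
  sorted[7] = mamma8LI$
  sorted[8] = mma8LI$ma
sorted[8] = mma8LI$ma

Answer: mma8LI$ma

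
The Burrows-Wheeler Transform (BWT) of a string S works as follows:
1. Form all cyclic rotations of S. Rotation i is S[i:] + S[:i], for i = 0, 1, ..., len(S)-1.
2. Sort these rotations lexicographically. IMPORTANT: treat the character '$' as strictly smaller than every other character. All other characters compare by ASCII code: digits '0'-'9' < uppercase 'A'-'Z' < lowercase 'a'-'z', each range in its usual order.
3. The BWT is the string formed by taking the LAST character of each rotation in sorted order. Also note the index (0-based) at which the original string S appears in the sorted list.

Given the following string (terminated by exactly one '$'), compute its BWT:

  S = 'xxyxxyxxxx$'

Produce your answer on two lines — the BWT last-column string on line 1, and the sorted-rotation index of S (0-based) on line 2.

Answer: xxxxyy$xxxx
6

Derivation:
All 11 rotations (rotation i = S[i:]+S[:i]):
  rot[0] = xxyxxyxxxx$
  rot[1] = xyxxyxxxx$x
  rot[2] = yxxyxxxx$xx
  rot[3] = xxyxxxx$xxy
  rot[4] = xyxxxx$xxyx
  rot[5] = yxxxx$xxyxx
  rot[6] = xxxx$xxyxxy
  rot[7] = xxx$xxyxxyx
  rot[8] = xx$xxyxxyxx
  rot[9] = x$xxyxxyxxx
  rot[10] = $xxyxxyxxxx
Sorted (with $ < everything):
  sorted[0] = $xxyxxyxxxx  (last char: 'x')
  sorted[1] = x$xxyxxyxxx  (last char: 'x')
  sorted[2] = xx$xxyxxyxx  (last char: 'x')
  sorted[3] = xxx$xxyxxyx  (last char: 'x')
  sorted[4] = xxxx$xxyxxy  (last char: 'y')
  sorted[5] = xxyxxxx$xxy  (last char: 'y')
  sorted[6] = xxyxxyxxxx$  (last char: '$')
  sorted[7] = xyxxxx$xxyx  (last char: 'x')
  sorted[8] = xyxxyxxxx$x  (last char: 'x')
  sorted[9] = yxxxx$xxyxx  (last char: 'x')
  sorted[10] = yxxyxxxx$xx  (last char: 'x')
Last column: xxxxyy$xxxx
Original string S is at sorted index 6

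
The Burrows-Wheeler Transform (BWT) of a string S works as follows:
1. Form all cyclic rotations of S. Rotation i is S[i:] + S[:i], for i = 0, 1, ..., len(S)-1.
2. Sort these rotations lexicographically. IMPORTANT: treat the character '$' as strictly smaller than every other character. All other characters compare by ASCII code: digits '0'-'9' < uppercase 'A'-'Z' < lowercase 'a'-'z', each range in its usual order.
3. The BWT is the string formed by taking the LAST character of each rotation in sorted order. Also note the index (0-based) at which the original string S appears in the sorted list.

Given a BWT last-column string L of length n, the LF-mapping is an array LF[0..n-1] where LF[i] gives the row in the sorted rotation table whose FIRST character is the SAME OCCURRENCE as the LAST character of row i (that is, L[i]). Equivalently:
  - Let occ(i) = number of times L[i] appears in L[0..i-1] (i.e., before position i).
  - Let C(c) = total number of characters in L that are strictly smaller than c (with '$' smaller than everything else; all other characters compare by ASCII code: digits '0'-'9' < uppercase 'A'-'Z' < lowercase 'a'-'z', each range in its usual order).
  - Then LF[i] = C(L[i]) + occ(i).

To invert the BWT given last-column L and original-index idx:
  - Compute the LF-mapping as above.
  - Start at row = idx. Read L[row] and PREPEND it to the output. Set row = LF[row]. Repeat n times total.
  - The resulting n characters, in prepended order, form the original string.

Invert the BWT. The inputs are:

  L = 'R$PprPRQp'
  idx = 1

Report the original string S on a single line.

Answer: PPRpQprR$

Derivation:
LF mapping: 4 0 1 6 8 2 5 3 7
Walk LF starting at row 1, prepending L[row]:
  step 1: row=1, L[1]='$', prepend. Next row=LF[1]=0
  step 2: row=0, L[0]='R', prepend. Next row=LF[0]=4
  step 3: row=4, L[4]='r', prepend. Next row=LF[4]=8
  step 4: row=8, L[8]='p', prepend. Next row=LF[8]=7
  step 5: row=7, L[7]='Q', prepend. Next row=LF[7]=3
  step 6: row=3, L[3]='p', prepend. Next row=LF[3]=6
  step 7: row=6, L[6]='R', prepend. Next row=LF[6]=5
  step 8: row=5, L[5]='P', prepend. Next row=LF[5]=2
  step 9: row=2, L[2]='P', prepend. Next row=LF[2]=1
Reversed output: PPRpQprR$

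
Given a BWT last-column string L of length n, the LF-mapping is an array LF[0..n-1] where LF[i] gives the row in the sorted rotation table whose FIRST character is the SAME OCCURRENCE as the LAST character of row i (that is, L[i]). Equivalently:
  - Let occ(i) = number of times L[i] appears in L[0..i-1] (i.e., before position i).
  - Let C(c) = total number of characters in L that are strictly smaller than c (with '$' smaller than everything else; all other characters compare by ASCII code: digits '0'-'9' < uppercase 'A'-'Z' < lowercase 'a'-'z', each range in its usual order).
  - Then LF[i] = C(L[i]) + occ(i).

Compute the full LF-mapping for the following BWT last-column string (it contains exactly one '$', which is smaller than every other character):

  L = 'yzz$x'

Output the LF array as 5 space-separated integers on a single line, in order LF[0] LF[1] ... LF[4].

Char counts: '$':1, 'x':1, 'y':1, 'z':2
C (first-col start): C('$')=0, C('x')=1, C('y')=2, C('z')=3
L[0]='y': occ=0, LF[0]=C('y')+0=2+0=2
L[1]='z': occ=0, LF[1]=C('z')+0=3+0=3
L[2]='z': occ=1, LF[2]=C('z')+1=3+1=4
L[3]='$': occ=0, LF[3]=C('$')+0=0+0=0
L[4]='x': occ=0, LF[4]=C('x')+0=1+0=1

Answer: 2 3 4 0 1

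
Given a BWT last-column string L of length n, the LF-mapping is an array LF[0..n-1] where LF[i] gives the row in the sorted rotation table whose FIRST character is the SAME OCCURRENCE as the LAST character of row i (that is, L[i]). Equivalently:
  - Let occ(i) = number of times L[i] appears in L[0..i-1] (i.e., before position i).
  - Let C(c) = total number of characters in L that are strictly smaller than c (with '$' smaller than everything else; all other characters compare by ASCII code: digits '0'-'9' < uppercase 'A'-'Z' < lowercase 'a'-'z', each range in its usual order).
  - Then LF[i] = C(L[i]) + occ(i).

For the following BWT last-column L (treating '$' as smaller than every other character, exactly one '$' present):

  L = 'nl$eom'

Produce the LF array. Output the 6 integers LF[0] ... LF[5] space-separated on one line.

Char counts: '$':1, 'e':1, 'l':1, 'm':1, 'n':1, 'o':1
C (first-col start): C('$')=0, C('e')=1, C('l')=2, C('m')=3, C('n')=4, C('o')=5
L[0]='n': occ=0, LF[0]=C('n')+0=4+0=4
L[1]='l': occ=0, LF[1]=C('l')+0=2+0=2
L[2]='$': occ=0, LF[2]=C('$')+0=0+0=0
L[3]='e': occ=0, LF[3]=C('e')+0=1+0=1
L[4]='o': occ=0, LF[4]=C('o')+0=5+0=5
L[5]='m': occ=0, LF[5]=C('m')+0=3+0=3

Answer: 4 2 0 1 5 3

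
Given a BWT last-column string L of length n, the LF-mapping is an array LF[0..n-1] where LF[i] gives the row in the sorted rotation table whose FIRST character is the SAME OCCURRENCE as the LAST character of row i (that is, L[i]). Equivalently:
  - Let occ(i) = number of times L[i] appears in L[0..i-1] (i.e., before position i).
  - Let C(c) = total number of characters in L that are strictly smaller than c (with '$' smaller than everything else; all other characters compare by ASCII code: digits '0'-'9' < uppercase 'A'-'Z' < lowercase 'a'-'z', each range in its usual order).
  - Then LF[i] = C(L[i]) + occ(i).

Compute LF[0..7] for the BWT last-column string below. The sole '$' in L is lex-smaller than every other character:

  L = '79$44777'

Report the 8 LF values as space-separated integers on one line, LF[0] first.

Char counts: '$':1, '4':2, '7':4, '9':1
C (first-col start): C('$')=0, C('4')=1, C('7')=3, C('9')=7
L[0]='7': occ=0, LF[0]=C('7')+0=3+0=3
L[1]='9': occ=0, LF[1]=C('9')+0=7+0=7
L[2]='$': occ=0, LF[2]=C('$')+0=0+0=0
L[3]='4': occ=0, LF[3]=C('4')+0=1+0=1
L[4]='4': occ=1, LF[4]=C('4')+1=1+1=2
L[5]='7': occ=1, LF[5]=C('7')+1=3+1=4
L[6]='7': occ=2, LF[6]=C('7')+2=3+2=5
L[7]='7': occ=3, LF[7]=C('7')+3=3+3=6

Answer: 3 7 0 1 2 4 5 6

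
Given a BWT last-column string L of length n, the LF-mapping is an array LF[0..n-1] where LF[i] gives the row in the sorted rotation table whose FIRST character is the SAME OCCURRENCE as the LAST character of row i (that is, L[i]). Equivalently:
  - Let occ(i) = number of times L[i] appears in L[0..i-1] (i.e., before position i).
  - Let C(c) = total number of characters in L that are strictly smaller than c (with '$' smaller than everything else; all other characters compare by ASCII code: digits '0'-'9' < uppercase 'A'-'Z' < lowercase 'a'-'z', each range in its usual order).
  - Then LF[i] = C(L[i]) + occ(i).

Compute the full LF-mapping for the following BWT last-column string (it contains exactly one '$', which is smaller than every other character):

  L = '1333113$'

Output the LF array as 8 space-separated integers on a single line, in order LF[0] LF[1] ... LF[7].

Answer: 1 4 5 6 2 3 7 0

Derivation:
Char counts: '$':1, '1':3, '3':4
C (first-col start): C('$')=0, C('1')=1, C('3')=4
L[0]='1': occ=0, LF[0]=C('1')+0=1+0=1
L[1]='3': occ=0, LF[1]=C('3')+0=4+0=4
L[2]='3': occ=1, LF[2]=C('3')+1=4+1=5
L[3]='3': occ=2, LF[3]=C('3')+2=4+2=6
L[4]='1': occ=1, LF[4]=C('1')+1=1+1=2
L[5]='1': occ=2, LF[5]=C('1')+2=1+2=3
L[6]='3': occ=3, LF[6]=C('3')+3=4+3=7
L[7]='$': occ=0, LF[7]=C('$')+0=0+0=0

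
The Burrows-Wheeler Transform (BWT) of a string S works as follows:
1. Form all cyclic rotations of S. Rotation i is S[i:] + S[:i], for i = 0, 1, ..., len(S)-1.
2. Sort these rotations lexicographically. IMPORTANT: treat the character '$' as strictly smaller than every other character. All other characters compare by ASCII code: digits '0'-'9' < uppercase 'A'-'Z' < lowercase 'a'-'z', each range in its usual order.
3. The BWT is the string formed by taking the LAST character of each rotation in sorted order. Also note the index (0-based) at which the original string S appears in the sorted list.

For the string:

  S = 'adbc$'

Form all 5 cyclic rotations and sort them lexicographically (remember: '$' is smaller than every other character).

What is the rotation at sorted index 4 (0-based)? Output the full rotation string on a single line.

Answer: dbc$a

Derivation:
All 5 rotations (rotation i = S[i:]+S[:i]):
  rot[0] = adbc$
  rot[1] = dbc$a
  rot[2] = bc$ad
  rot[3] = c$adb
  rot[4] = $adbc
Sorted (with $ < everything):
  sorted[0] = $adbc
  sorted[1] = adbc$
  sorted[2] = bc$ad
  sorted[3] = c$adb
  sorted[4] = dbc$a
sorted[4] = dbc$a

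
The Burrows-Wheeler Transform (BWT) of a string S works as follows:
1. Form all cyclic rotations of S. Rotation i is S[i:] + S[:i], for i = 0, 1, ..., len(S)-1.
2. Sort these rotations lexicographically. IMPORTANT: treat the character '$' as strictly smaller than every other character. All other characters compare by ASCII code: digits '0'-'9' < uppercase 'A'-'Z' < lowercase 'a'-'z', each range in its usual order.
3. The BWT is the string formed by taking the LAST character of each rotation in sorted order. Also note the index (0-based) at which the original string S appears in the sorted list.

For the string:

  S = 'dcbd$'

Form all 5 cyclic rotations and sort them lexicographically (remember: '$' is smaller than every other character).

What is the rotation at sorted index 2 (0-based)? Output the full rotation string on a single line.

All 5 rotations (rotation i = S[i:]+S[:i]):
  rot[0] = dcbd$
  rot[1] = cbd$d
  rot[2] = bd$dc
  rot[3] = d$dcb
  rot[4] = $dcbd
Sorted (with $ < everything):
  sorted[0] = $dcbd
  sorted[1] = bd$dc
  sorted[2] = cbd$d
  sorted[3] = d$dcb
  sorted[4] = dcbd$
sorted[2] = cbd$d

Answer: cbd$d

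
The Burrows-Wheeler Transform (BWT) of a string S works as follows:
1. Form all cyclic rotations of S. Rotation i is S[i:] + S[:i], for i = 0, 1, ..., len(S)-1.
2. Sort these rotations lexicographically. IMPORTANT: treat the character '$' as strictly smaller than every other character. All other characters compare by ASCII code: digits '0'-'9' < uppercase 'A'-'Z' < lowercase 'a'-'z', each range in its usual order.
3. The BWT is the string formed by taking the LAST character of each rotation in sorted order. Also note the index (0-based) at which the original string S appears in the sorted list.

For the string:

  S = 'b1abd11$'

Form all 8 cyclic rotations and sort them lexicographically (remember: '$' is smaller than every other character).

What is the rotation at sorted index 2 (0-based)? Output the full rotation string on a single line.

Answer: 11$b1abd

Derivation:
All 8 rotations (rotation i = S[i:]+S[:i]):
  rot[0] = b1abd11$
  rot[1] = 1abd11$b
  rot[2] = abd11$b1
  rot[3] = bd11$b1a
  rot[4] = d11$b1ab
  rot[5] = 11$b1abd
  rot[6] = 1$b1abd1
  rot[7] = $b1abd11
Sorted (with $ < everything):
  sorted[0] = $b1abd11
  sorted[1] = 1$b1abd1
  sorted[2] = 11$b1abd
  sorted[3] = 1abd11$b
  sorted[4] = abd11$b1
  sorted[5] = b1abd11$
  sorted[6] = bd11$b1a
  sorted[7] = d11$b1ab
sorted[2] = 11$b1abd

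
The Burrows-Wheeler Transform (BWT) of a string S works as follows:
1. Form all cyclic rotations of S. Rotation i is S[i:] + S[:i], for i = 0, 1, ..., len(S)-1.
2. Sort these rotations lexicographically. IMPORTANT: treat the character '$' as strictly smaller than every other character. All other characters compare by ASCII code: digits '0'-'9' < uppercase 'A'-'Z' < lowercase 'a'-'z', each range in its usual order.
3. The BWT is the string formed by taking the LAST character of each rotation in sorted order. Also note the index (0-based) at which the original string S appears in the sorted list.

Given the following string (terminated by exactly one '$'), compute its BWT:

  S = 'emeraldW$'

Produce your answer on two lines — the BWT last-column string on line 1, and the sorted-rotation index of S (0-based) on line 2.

Answer: Wdrl$maee
4

Derivation:
All 9 rotations (rotation i = S[i:]+S[:i]):
  rot[0] = emeraldW$
  rot[1] = meraldW$e
  rot[2] = eraldW$em
  rot[3] = raldW$eme
  rot[4] = aldW$emer
  rot[5] = ldW$emera
  rot[6] = dW$emeral
  rot[7] = W$emerald
  rot[8] = $emeraldW
Sorted (with $ < everything):
  sorted[0] = $emeraldW  (last char: 'W')
  sorted[1] = W$emerald  (last char: 'd')
  sorted[2] = aldW$emer  (last char: 'r')
  sorted[3] = dW$emeral  (last char: 'l')
  sorted[4] = emeraldW$  (last char: '$')
  sorted[5] = eraldW$em  (last char: 'm')
  sorted[6] = ldW$emera  (last char: 'a')
  sorted[7] = meraldW$e  (last char: 'e')
  sorted[8] = raldW$eme  (last char: 'e')
Last column: Wdrl$maee
Original string S is at sorted index 4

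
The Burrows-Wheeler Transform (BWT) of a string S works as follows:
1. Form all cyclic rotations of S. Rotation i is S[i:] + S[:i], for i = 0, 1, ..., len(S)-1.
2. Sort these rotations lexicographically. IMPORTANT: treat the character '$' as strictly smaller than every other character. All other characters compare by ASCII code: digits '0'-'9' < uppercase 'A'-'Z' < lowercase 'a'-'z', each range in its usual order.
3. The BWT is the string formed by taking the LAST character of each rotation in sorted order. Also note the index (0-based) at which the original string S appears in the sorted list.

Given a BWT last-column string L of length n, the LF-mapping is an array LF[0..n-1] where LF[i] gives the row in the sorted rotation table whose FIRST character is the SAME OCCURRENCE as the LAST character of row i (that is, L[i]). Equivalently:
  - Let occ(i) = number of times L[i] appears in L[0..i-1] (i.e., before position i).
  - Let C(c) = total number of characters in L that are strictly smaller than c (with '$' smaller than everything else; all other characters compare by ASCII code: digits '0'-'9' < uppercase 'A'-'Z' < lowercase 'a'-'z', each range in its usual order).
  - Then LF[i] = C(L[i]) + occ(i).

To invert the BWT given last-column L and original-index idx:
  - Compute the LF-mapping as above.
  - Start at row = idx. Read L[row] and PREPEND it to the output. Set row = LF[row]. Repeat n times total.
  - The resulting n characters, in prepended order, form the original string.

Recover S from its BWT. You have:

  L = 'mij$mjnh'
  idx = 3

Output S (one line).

LF mapping: 5 2 3 0 6 4 7 1
Walk LF starting at row 3, prepending L[row]:
  step 1: row=3, L[3]='$', prepend. Next row=LF[3]=0
  step 2: row=0, L[0]='m', prepend. Next row=LF[0]=5
  step 3: row=5, L[5]='j', prepend. Next row=LF[5]=4
  step 4: row=4, L[4]='m', prepend. Next row=LF[4]=6
  step 5: row=6, L[6]='n', prepend. Next row=LF[6]=7
  step 6: row=7, L[7]='h', prepend. Next row=LF[7]=1
  step 7: row=1, L[1]='i', prepend. Next row=LF[1]=2
  step 8: row=2, L[2]='j', prepend. Next row=LF[2]=3
Reversed output: jihnmjm$

Answer: jihnmjm$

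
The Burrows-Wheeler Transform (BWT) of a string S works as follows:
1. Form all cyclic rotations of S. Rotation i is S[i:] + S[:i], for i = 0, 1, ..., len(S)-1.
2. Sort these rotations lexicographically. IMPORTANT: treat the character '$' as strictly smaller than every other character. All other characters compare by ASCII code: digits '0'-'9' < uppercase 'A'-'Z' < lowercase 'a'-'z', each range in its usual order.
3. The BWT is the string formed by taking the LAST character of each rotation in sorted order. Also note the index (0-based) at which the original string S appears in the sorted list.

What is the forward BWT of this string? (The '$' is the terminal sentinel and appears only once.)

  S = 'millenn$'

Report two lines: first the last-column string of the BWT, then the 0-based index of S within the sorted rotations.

All 8 rotations (rotation i = S[i:]+S[:i]):
  rot[0] = millenn$
  rot[1] = illenn$m
  rot[2] = llenn$mi
  rot[3] = lenn$mil
  rot[4] = enn$mill
  rot[5] = nn$mille
  rot[6] = n$millen
  rot[7] = $millenn
Sorted (with $ < everything):
  sorted[0] = $millenn  (last char: 'n')
  sorted[1] = enn$mill  (last char: 'l')
  sorted[2] = illenn$m  (last char: 'm')
  sorted[3] = lenn$mil  (last char: 'l')
  sorted[4] = llenn$mi  (last char: 'i')
  sorted[5] = millenn$  (last char: '$')
  sorted[6] = n$millen  (last char: 'n')
  sorted[7] = nn$mille  (last char: 'e')
Last column: nlmli$ne
Original string S is at sorted index 5

Answer: nlmli$ne
5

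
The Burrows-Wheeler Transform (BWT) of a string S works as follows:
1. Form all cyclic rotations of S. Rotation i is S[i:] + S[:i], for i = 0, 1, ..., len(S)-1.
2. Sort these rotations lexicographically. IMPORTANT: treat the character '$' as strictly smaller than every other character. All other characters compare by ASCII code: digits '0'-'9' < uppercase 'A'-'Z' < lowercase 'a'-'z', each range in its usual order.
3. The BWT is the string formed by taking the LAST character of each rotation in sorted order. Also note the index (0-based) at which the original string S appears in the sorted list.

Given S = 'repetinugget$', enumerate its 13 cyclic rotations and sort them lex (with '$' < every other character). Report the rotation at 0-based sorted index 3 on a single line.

All 13 rotations (rotation i = S[i:]+S[:i]):
  rot[0] = repetinugget$
  rot[1] = epetinugget$r
  rot[2] = petinugget$re
  rot[3] = etinugget$rep
  rot[4] = tinugget$repe
  rot[5] = inugget$repet
  rot[6] = nugget$repeti
  rot[7] = ugget$repetin
  rot[8] = gget$repetinu
  rot[9] = get$repetinug
  rot[10] = et$repetinugg
  rot[11] = t$repetinugge
  rot[12] = $repetinugget
Sorted (with $ < everything):
  sorted[0] = $repetinugget
  sorted[1] = epetinugget$r
  sorted[2] = et$repetinugg
  sorted[3] = etinugget$rep
  sorted[4] = get$repetinug
  sorted[5] = gget$repetinu
  sorted[6] = inugget$repet
  sorted[7] = nugget$repeti
  sorted[8] = petinugget$re
  sorted[9] = repetinugget$
  sorted[10] = t$repetinugge
  sorted[11] = tinugget$repe
  sorted[12] = ugget$repetin
sorted[3] = etinugget$rep

Answer: etinugget$rep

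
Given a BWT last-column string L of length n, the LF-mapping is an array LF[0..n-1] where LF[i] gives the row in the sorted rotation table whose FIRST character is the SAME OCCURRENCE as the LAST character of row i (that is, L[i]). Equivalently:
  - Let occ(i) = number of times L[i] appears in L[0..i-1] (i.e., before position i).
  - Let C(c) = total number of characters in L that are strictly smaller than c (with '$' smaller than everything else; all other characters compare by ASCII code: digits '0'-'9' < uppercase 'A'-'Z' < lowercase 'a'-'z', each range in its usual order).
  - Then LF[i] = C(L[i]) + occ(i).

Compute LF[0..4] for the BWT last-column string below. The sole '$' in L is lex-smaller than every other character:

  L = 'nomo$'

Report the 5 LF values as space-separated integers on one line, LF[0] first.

Answer: 2 3 1 4 0

Derivation:
Char counts: '$':1, 'm':1, 'n':1, 'o':2
C (first-col start): C('$')=0, C('m')=1, C('n')=2, C('o')=3
L[0]='n': occ=0, LF[0]=C('n')+0=2+0=2
L[1]='o': occ=0, LF[1]=C('o')+0=3+0=3
L[2]='m': occ=0, LF[2]=C('m')+0=1+0=1
L[3]='o': occ=1, LF[3]=C('o')+1=3+1=4
L[4]='$': occ=0, LF[4]=C('$')+0=0+0=0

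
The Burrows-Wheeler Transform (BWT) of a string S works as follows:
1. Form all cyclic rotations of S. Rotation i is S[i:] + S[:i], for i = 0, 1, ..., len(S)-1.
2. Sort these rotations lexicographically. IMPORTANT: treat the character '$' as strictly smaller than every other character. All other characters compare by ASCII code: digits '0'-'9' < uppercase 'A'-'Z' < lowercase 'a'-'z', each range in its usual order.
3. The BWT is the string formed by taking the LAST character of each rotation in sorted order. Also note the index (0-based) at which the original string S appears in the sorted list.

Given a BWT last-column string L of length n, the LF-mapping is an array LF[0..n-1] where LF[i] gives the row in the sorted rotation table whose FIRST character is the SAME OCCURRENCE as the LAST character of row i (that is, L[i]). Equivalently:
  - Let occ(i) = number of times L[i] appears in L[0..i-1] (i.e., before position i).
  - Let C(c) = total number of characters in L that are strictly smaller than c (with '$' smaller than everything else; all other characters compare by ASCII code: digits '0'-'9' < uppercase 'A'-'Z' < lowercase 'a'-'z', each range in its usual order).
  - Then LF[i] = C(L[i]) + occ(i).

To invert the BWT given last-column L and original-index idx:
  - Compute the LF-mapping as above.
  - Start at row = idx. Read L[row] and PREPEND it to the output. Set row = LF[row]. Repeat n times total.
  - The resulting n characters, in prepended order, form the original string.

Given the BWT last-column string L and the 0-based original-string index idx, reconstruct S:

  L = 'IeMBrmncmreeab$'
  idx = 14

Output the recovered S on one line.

LF mapping: 2 7 3 1 13 10 12 6 11 14 8 9 4 5 0
Walk LF starting at row 14, prepending L[row]:
  step 1: row=14, L[14]='$', prepend. Next row=LF[14]=0
  step 2: row=0, L[0]='I', prepend. Next row=LF[0]=2
  step 3: row=2, L[2]='M', prepend. Next row=LF[2]=3
  step 4: row=3, L[3]='B', prepend. Next row=LF[3]=1
  step 5: row=1, L[1]='e', prepend. Next row=LF[1]=7
  step 6: row=7, L[7]='c', prepend. Next row=LF[7]=6
  step 7: row=6, L[6]='n', prepend. Next row=LF[6]=12
  step 8: row=12, L[12]='a', prepend. Next row=LF[12]=4
  step 9: row=4, L[4]='r', prepend. Next row=LF[4]=13
  step 10: row=13, L[13]='b', prepend. Next row=LF[13]=5
  step 11: row=5, L[5]='m', prepend. Next row=LF[5]=10
  step 12: row=10, L[10]='e', prepend. Next row=LF[10]=8
  step 13: row=8, L[8]='m', prepend. Next row=LF[8]=11
  step 14: row=11, L[11]='e', prepend. Next row=LF[11]=9
  step 15: row=9, L[9]='r', prepend. Next row=LF[9]=14
Reversed output: remembranceBMI$

Answer: remembranceBMI$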